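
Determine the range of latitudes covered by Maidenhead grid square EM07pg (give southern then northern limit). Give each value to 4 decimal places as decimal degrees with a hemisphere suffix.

37.2500° N, 37.2917° N

Field E=4, M=12: +4·20° lon, +12·10° lat → SW at lon -100°, lat 30°.
Square 0, 7: +0·2° lon, +7·1° lat → SW at lon -100°, lat 37°.
Subsquare p=15, g=6: +15·0.0833333° lon, +6·0.0416667° lat → SW at lon -98.75°, lat 37.25°.
Cell spans 0.0833333° lon × 0.0416667° lat.
south 37.2500° N, north 37.2917° N.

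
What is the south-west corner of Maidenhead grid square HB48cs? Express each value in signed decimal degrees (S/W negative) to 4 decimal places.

-71.2500, -31.8333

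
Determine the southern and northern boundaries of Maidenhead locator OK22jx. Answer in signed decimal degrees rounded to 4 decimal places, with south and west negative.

12.9583, 13.0000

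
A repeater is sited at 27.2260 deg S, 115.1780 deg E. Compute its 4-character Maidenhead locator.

OG72

Offset from 180°W / 90°S: lon 295.18°, lat 62.77°.
Field: 295.18/20 → 14 → O, 62.77/10 → 6 → G; chars OG.
Square: 15.18/2 → 7, 2.77/1 → 2; chars 72.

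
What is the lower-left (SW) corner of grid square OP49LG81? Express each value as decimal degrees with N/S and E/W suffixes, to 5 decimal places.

69.25417° N, 108.98333° E

Field O=14, P=15: +14·20° lon, +15·10° lat → SW at lon 100°, lat 60°.
Square 4, 9: +4·2° lon, +9·1° lat → SW at lon 108°, lat 69°.
Subsquare l=11, g=6: +11·0.0833333° lon, +6·0.0416667° lat → SW at lon 108.917°, lat 69.25°.
Extended square 8, 1: +8·0.00833333° lon, +1·0.00416667° lat → SW at lon 108.983°, lat 69.2542°.
latitude 69.25417° N, longitude 108.98333° E.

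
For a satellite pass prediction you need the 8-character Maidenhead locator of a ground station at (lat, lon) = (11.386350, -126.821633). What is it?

CK61oj12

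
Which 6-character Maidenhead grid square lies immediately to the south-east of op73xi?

OP83ah

Longitude subsquare x = 23; +1 → 24, wraps to 0 = a, carry into square.
Longitude square 7; +1 → 8.
Latitude subsquare i = 8; −1 → 7 = h.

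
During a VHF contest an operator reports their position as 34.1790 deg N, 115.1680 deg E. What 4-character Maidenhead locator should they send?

Shift to the Maidenhead origin (180°W, 90°S): lon 295.17, lat 124.18.
Field (20°×10°, letters A–R): lon ⌊295.17/20⌋ = 14 → O; lat ⌊124.18/10⌋ = 12 → M.
Square (2°×1°, digits 0–9): lon ⌊15.17/2⌋ = 7; lat ⌊4.18/1⌋ = 4.

OM74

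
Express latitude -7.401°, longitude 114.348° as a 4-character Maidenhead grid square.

Add 180° to longitude and 90° to latitude: 294.35, 82.60.
Field: lon ⌊294.35/20⌋ = 14 → O; lat ⌊82.60/10⌋ = 8 → I.
Square: lon ⌊14.35/2⌋ = 7; lat ⌊2.60/1⌋ = 2.

OI72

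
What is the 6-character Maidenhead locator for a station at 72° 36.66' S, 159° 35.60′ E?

QB97tj

Add 180° to longitude and 90° to latitude: 339.5933, 17.3890.
Field: 339.5933/20 → 16 → Q, 17.3890/10 → 1 → B; chars QB.
Square: 19.5933/2 → 9, 7.3890/1 → 7; chars 97.
Subsquare: 1.5933/0.0833333 → 19 → t, 0.3890/0.0416667 → 9 → j; chars tj.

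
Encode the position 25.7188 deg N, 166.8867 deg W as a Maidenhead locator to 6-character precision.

Offset from 180°W / 90°S: lon 13.1133°, lat 115.7188°.
Field: lon ⌊13.1133/20⌋ = 0 → A; lat ⌊115.7188/10⌋ = 11 → L.
Square: lon ⌊13.1133/2⌋ = 6; lat ⌊5.7188/1⌋ = 5.
Subsquare: lon ⌊1.1133/0.0833333⌋ = 13 → n; lat ⌊0.7188/0.0416667⌋ = 17 → r.

AL65nr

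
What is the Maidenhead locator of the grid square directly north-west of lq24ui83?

Longitude extended square 8; −1 → 7.
Latitude extended square 3; +1 → 4.

LQ24ui74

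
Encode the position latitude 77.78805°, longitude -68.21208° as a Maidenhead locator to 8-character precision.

FQ57vs49

Offset from 180°W / 90°S: lon 111.78792°, lat 167.78805°.
Field (20°×10°, letters A–R): 111.78792/20 → 5 → F, 167.78805/10 → 16 → Q; chars FQ.
Square (2°×1°, digits 0–9): 11.78792/2 → 5, 7.78805/1 → 7; chars 57.
Subsquare (5′×2.5′, letters a–x): 1.78792/0.0833333 → 21 → v, 0.78805/0.0416667 → 18 → s; chars vs.
Extended square (30″×15″, digits 0–9): 0.03792/0.00833333 → 4, 0.03805/0.00416667 → 9; chars 49.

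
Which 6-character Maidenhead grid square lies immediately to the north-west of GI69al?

GI59xm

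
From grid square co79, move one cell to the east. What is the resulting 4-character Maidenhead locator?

CO89

Longitude square 7; +1 → 8.
The latitude characters are unchanged.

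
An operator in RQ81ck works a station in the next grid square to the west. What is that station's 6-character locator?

Longitude subsquare c = 2; −1 → 1 = b.
The latitude characters are unchanged.

RQ81bk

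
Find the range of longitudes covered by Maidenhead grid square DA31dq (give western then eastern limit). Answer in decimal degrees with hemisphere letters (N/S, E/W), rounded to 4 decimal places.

113.7500° W, 113.6667° W

Field D=3, A=0: +3·20° lon, +0·10° lat → SW at lon -120°, lat -90°.
Square 3, 1: +3·2° lon, +1·1° lat → SW at lon -114°, lat -89°.
Subsquare d=3, q=16: +3·0.0833333° lon, +16·0.0416667° lat → SW at lon -113.75°, lat -88.3333°.
Cell spans 0.0833333° lon × 0.0416667° lat.
west 113.7500° W, east 113.6667° W.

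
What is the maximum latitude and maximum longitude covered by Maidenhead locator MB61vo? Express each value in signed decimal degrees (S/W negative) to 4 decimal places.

Field M=12, B=1: +12·20° lon, +1·10° lat → SW at lon 60°, lat -80°.
Square 6, 1: +6·2° lon, +1·1° lat → SW at lon 72°, lat -79°.
Subsquare v=21, o=14: +21·0.0833333° lon, +14·0.0416667° lat → SW at lon 73.75°, lat -78.4167°.
Cell spans 0.0833333° lon × 0.0416667° lat. NE corner is SW corner plus one full cell.
latitude -78.3750, longitude 73.8333.

-78.3750, 73.8333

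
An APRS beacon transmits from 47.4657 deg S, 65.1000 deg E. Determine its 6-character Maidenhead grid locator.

ME22nm

Add 180° to longitude and 90° to latitude: 245.1000, 42.5343.
Field: lon ⌊245.1000/20⌋ = 12 → M; lat ⌊42.5343/10⌋ = 4 → E.
Square: lon ⌊5.1000/2⌋ = 2; lat ⌊2.5343/1⌋ = 2.
Subsquare: lon ⌊1.1000/0.0833333⌋ = 13 → n; lat ⌊0.5343/0.0416667⌋ = 12 → m.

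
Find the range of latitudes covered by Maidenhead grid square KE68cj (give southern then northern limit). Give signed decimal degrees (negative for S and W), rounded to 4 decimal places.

-41.6250, -41.5833

Field K=10, E=4: +10·20° lon, +4·10° lat → SW at lon 20°, lat -50°.
Square 6, 8: +6·2° lon, +8·1° lat → SW at lon 32°, lat -42°.
Subsquare c=2, j=9: +2·0.0833333° lon, +9·0.0416667° lat → SW at lon 32.1667°, lat -41.625°.
Cell spans 0.0833333° lon × 0.0416667° lat.
south -41.6250, north -41.5833.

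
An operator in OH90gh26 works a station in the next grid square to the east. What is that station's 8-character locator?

Longitude extended square 2; +1 → 3.
The latitude characters are unchanged.

OH90gh36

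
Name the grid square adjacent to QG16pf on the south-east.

Longitude subsquare p = 15; +1 → 16 = q.
Latitude subsquare f = 5; −1 → 4 = e.

QG16qe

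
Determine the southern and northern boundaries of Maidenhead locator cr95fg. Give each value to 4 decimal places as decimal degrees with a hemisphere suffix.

85.2500° N, 85.2917° N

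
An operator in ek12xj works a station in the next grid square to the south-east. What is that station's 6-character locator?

EK22ai

Longitude subsquare x = 23; +1 → 24, wraps to 0 = a, carry into square.
Longitude square 1; +1 → 2.
Latitude subsquare j = 9; −1 → 8 = i.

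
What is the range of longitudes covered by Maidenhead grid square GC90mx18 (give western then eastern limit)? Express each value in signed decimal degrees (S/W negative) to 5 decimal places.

Field G=6, C=2: +6·20° lon, +2·10° lat → SW at lon -60°, lat -70°.
Square 9, 0: +9·2° lon, +0·1° lat → SW at lon -42°, lat -70°.
Subsquare m=12, x=23: +12·0.0833333° lon, +23·0.0416667° lat → SW at lon -41°, lat -69.0417°.
Extended square 1, 8: +1·0.00833333° lon, +8·0.00416667° lat → SW at lon -40.9917°, lat -69.0083°.
Cell spans 0.00833333° lon × 0.00416667° lat.
west -40.99167, east -40.98333.

-40.99167, -40.98333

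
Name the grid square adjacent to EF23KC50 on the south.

EF23kb59

Latitude extended square 0; −1 → -1, wraps to 9, carry into subsquare.
Latitude subsquare c = 2; −1 → 1 = b.
The longitude characters are unchanged.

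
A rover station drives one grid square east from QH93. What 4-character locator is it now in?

Longitude square 9; +1 → 10, wraps to 0, carry into field.
Longitude field Q = 16; +1 → 17 = R.
The latitude characters are unchanged.

RH03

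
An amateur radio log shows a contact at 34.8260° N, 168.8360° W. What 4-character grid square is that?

AM54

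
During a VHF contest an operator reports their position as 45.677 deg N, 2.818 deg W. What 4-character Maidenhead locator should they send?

IN85

Offset from 180°W / 90°S: lon 177.18°, lat 135.68°.
Field: 177.18/20 → 8 → I, 135.68/10 → 13 → N; chars IN.
Square: 17.18/2 → 8, 5.68/1 → 5; chars 85.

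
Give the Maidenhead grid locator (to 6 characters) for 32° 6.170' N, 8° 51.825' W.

Offset from 180°W / 90°S: lon 171.1362°, lat 122.1028°.
Field: lon ⌊171.1362/20⌋ = 8 → I; lat ⌊122.1028/10⌋ = 12 → M.
Square: lon ⌊11.1362/2⌋ = 5; lat ⌊2.1028/1⌋ = 2.
Subsquare: lon ⌊1.1362/0.0833333⌋ = 13 → n; lat ⌊0.1028/0.0416667⌋ = 2 → c.

IM52nc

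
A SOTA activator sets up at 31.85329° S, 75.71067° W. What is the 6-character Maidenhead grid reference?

FF28dd

Offset from 180°W / 90°S: lon 104.2893°, lat 58.1467°.
Field: lon ⌊104.2893/20⌋ = 5 → F; lat ⌊58.1467/10⌋ = 5 → F.
Square: lon ⌊4.2893/2⌋ = 2; lat ⌊8.1467/1⌋ = 8.
Subsquare: lon ⌊0.2893/0.0833333⌋ = 3 → d; lat ⌊0.1467/0.0416667⌋ = 3 → d.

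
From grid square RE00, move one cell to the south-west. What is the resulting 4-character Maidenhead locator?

Longitude square 0; −1 → -1, wraps to 9, carry into field.
Longitude field R = 17; −1 → 16 = Q.
Latitude square 0; −1 → -1, wraps to 9, carry into field.
Latitude field E = 4; −1 → 3 = D.

QD99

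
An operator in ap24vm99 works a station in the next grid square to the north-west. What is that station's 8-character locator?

Longitude extended square 9; −1 → 8.
Latitude extended square 9; +1 → 10, wraps to 0, carry into subsquare.
Latitude subsquare m = 12; +1 → 13 = n.

AP24vn80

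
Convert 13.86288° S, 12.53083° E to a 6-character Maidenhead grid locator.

JH66gd

Add 180° to longitude and 90° to latitude: 192.5308, 76.1371.
Field: 192.5308/20 → 9 → J, 76.1371/10 → 7 → H; chars JH.
Square: 12.5308/2 → 6, 6.1371/1 → 6; chars 66.
Subsquare: 0.5308/0.0833333 → 6 → g, 0.1371/0.0416667 → 3 → d; chars gd.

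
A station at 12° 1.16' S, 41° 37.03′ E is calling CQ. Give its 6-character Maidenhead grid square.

LH07tx

Offset from 180°W / 90°S: lon 221.6172°, lat 77.9807°.
Field (20°×10°, letters A–R): 221.6172/20 → 11 → L, 77.9807/10 → 7 → H; chars LH.
Square (2°×1°, digits 0–9): 1.6172/2 → 0, 7.9807/1 → 7; chars 07.
Subsquare (5′×2.5′, letters a–x): 1.6172/0.0833333 → 19 → t, 0.9807/0.0416667 → 23 → x; chars tx.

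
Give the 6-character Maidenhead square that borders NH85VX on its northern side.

NH86va

Latitude subsquare x = 23; +1 → 24, wraps to 0 = a, carry into square.
Latitude square 5; +1 → 6.
The longitude characters are unchanged.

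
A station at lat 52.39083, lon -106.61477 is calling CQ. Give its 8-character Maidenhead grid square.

DO62qj63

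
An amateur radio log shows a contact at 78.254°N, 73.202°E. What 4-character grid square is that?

MQ68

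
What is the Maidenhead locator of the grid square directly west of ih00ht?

Longitude subsquare h = 7; −1 → 6 = g.
The latitude characters are unchanged.

IH00gt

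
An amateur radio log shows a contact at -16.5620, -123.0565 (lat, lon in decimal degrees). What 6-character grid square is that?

CH83lk

Add 180° to longitude and 90° to latitude: 56.9435, 73.4380.
Field (20°×10°, letters A–R): 56.9435/20 → 2 → C, 73.4380/10 → 7 → H; chars CH.
Square (2°×1°, digits 0–9): 16.9435/2 → 8, 3.4380/1 → 3; chars 83.
Subsquare (5′×2.5′, letters a–x): 0.9435/0.0833333 → 11 → l, 0.4380/0.0416667 → 10 → k; chars lk.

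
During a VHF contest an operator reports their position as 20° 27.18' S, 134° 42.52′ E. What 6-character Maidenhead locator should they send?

Add 180° to longitude and 90° to latitude: 314.7087, 69.5470.
Field: lon ⌊314.7087/20⌋ = 15 → P; lat ⌊69.5470/10⌋ = 6 → G.
Square: lon ⌊14.7087/2⌋ = 7; lat ⌊9.5470/1⌋ = 9.
Subsquare: lon ⌊0.7087/0.0833333⌋ = 8 → i; lat ⌊0.5470/0.0416667⌋ = 13 → n.

PG79in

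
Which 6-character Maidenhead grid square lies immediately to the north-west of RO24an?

Longitude subsquare a = 0; −1 → -1, wraps to 23 = x, carry into square.
Longitude square 2; −1 → 1.
Latitude subsquare n = 13; +1 → 14 = o.

RO14xo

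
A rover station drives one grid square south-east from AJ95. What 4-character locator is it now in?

Longitude square 9; +1 → 10, wraps to 0, carry into field.
Longitude field A = 0; +1 → 1 = B.
Latitude square 5; −1 → 4.

BJ04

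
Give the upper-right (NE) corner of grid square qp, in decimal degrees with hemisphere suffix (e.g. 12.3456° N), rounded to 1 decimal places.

Field Q=16, P=15: +16·20° lon, +15·10° lat → SW at lon 140°, lat 60°.
Cell spans 20° lon × 10° lat. NE corner is SW corner plus one full cell.
latitude 70.0° N, longitude 160.0° E.

70.0° N, 160.0° E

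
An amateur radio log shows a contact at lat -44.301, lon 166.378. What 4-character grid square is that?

RE35

Offset from 180°W / 90°S: lon 346.38°, lat 45.70°.
Field: 346.38/20 → 17 → R, 45.70/10 → 4 → E; chars RE.
Square: 6.38/2 → 3, 5.70/1 → 5; chars 35.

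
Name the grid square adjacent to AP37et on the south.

Latitude subsquare t = 19; −1 → 18 = s.
The longitude characters are unchanged.

AP37es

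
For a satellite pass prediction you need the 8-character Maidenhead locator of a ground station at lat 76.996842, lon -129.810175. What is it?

Shift to the Maidenhead origin (180°W, 90°S): lon 50.18983, lat 166.99684.
Field (20°×10°, letters A–R): lon ⌊50.18983/20⌋ = 2 → C; lat ⌊166.99684/10⌋ = 16 → Q.
Square (2°×1°, digits 0–9): lon ⌊10.18983/2⌋ = 5; lat ⌊6.99684/1⌋ = 6.
Subsquare (5′×2.5′, letters a–x): lon ⌊0.18983/0.0833333⌋ = 2 → c; lat ⌊0.99684/0.0416667⌋ = 23 → x.
Extended square (30″×15″, digits 0–9): lon ⌊0.02316/0.00833333⌋ = 2; lat ⌊0.03851/0.00416667⌋ = 9.

CQ56cx29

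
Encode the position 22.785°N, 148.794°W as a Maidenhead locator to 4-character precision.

BL52

Offset from 180°W / 90°S: lon 31.21°, lat 112.78°.
Field: lon ⌊31.21/20⌋ = 1 → B; lat ⌊112.78/10⌋ = 11 → L.
Square: lon ⌊11.21/2⌋ = 5; lat ⌊2.78/1⌋ = 2.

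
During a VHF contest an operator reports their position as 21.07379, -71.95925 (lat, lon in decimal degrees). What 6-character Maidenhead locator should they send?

FL41ab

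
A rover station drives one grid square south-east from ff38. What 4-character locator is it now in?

Longitude square 3; +1 → 4.
Latitude square 8; −1 → 7.

FF47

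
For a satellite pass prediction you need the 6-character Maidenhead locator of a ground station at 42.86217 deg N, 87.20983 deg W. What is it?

EN62ju

Offset from 180°W / 90°S: lon 92.7902°, lat 132.8622°.
Field (20°×10°, letters A–R): lon ⌊92.7902/20⌋ = 4 → E; lat ⌊132.8622/10⌋ = 13 → N.
Square (2°×1°, digits 0–9): lon ⌊12.7902/2⌋ = 6; lat ⌊2.8622/1⌋ = 2.
Subsquare (5′×2.5′, letters a–x): lon ⌊0.7902/0.0833333⌋ = 9 → j; lat ⌊0.8622/0.0416667⌋ = 20 → u.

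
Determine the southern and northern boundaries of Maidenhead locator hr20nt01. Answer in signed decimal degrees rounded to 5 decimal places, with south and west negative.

80.79583, 80.80000

Field H=7, R=17: +7·20° lon, +17·10° lat → SW at lon -40°, lat 80°.
Square 2, 0: +2·2° lon, +0·1° lat → SW at lon -36°, lat 80°.
Subsquare n=13, t=19: +13·0.0833333° lon, +19·0.0416667° lat → SW at lon -34.9167°, lat 80.7917°.
Extended square 0, 1: +0·0.00833333° lon, +1·0.00416667° lat → SW at lon -34.9167°, lat 80.7958°.
Cell spans 0.00833333° lon × 0.00416667° lat.
south 80.79583, north 80.80000.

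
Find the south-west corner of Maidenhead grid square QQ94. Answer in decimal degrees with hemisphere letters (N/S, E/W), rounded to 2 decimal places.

74.00° N, 158.00° E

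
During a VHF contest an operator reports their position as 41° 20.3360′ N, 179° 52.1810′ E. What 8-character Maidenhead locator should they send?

RN91wi41

Shift to the Maidenhead origin (180°W, 90°S): lon 359.86968, lat 131.33893.
Field: lon ⌊359.86968/20⌋ = 17 → R; lat ⌊131.33893/10⌋ = 13 → N.
Square: lon ⌊19.86968/2⌋ = 9; lat ⌊1.33893/1⌋ = 1.
Subsquare: lon ⌊1.86968/0.0833333⌋ = 22 → w; lat ⌊0.33893/0.0416667⌋ = 8 → i.
Extended square: lon ⌊0.03635/0.00833333⌋ = 4; lat ⌊0.00560/0.00416667⌋ = 1.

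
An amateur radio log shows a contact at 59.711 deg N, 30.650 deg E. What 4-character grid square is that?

Offset from 180°W / 90°S: lon 210.65°, lat 149.71°.
Field: lon ⌊210.65/20⌋ = 10 → K; lat ⌊149.71/10⌋ = 14 → O.
Square: lon ⌊10.65/2⌋ = 5; lat ⌊9.71/1⌋ = 9.

KO59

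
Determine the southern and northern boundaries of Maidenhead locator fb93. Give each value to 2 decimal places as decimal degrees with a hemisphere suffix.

Field F=5, B=1: +5·20° lon, +1·10° lat → SW at lon -80°, lat -80°.
Square 9, 3: +9·2° lon, +3·1° lat → SW at lon -62°, lat -77°.
Cell spans 2° lon × 1° lat.
south 77.00° S, north 76.00° S.

77.00° S, 76.00° S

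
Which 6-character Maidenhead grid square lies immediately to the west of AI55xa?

Longitude subsquare x = 23; −1 → 22 = w.
The latitude characters are unchanged.

AI55wa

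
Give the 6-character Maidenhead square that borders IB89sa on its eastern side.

IB89ta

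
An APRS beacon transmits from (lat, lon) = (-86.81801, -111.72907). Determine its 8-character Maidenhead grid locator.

Add 180° to longitude and 90° to latitude: 68.27093, 3.18199.
Field: lon ⌊68.27093/20⌋ = 3 → D; lat ⌊3.18199/10⌋ = 0 → A.
Square: lon ⌊8.27093/2⌋ = 4; lat ⌊3.18199/1⌋ = 3.
Subsquare: lon ⌊0.27093/0.0833333⌋ = 3 → d; lat ⌊0.18199/0.0416667⌋ = 4 → e.
Extended square: lon ⌊0.02093/0.00833333⌋ = 2; lat ⌊0.01532/0.00416667⌋ = 3.

DA43de23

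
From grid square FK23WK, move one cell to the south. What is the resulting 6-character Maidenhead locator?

Latitude subsquare k = 10; −1 → 9 = j.
The longitude characters are unchanged.

FK23wj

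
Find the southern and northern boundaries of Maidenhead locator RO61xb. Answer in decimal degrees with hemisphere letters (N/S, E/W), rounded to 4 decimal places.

51.0417° N, 51.0833° N

Field R=17, O=14: +17·20° lon, +14·10° lat → SW at lon 160°, lat 50°.
Square 6, 1: +6·2° lon, +1·1° lat → SW at lon 172°, lat 51°.
Subsquare x=23, b=1: +23·0.0833333° lon, +1·0.0416667° lat → SW at lon 173.917°, lat 51.0417°.
Cell spans 0.0833333° lon × 0.0416667° lat.
south 51.0417° N, north 51.0833° N.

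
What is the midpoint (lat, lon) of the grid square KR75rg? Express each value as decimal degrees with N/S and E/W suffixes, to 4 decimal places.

Field K=10, R=17: +10·20° lon, +17·10° lat → SW at lon 20°, lat 80°.
Square 7, 5: +7·2° lon, +5·1° lat → SW at lon 34°, lat 85°.
Subsquare r=17, g=6: +17·0.0833333° lon, +6·0.0416667° lat → SW at lon 35.4167°, lat 85.25°.
Cell spans 0.0833333° lon × 0.0416667° lat. Centre is SW corner plus half of each.
latitude 85.2708° N, longitude 35.4583° E.

85.2708° N, 35.4583° E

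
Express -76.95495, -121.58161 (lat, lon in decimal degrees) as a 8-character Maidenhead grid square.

CB93fb00

Offset from 180°W / 90°S: lon 58.41839°, lat 13.04505°.
Field: 58.41839/20 → 2 → C, 13.04505/10 → 1 → B; chars CB.
Square: 18.41839/2 → 9, 3.04505/1 → 3; chars 93.
Subsquare: 0.41839/0.0833333 → 5 → f, 0.04505/0.0416667 → 1 → b; chars fb.
Extended square: 0.00172/0.00833333 → 0, 0.00338/0.00416667 → 0; chars 00.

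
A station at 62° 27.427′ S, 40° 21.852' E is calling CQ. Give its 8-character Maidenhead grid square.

LC07en30

Shift to the Maidenhead origin (180°W, 90°S): lon 220.36420, lat 27.54288.
Field: lon ⌊220.36420/20⌋ = 11 → L; lat ⌊27.54288/10⌋ = 2 → C.
Square: lon ⌊0.36420/2⌋ = 0; lat ⌊7.54288/1⌋ = 7.
Subsquare: lon ⌊0.36420/0.0833333⌋ = 4 → e; lat ⌊0.54288/0.0416667⌋ = 13 → n.
Extended square: lon ⌊0.03087/0.00833333⌋ = 3; lat ⌊0.00122/0.00416667⌋ = 0.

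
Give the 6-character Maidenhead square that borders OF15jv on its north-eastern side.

OF15kw

Longitude subsquare j = 9; +1 → 10 = k.
Latitude subsquare v = 21; +1 → 22 = w.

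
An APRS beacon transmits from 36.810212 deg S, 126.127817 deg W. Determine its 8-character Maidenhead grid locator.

CF63we45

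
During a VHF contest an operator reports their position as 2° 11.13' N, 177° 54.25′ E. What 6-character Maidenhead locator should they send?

RJ82we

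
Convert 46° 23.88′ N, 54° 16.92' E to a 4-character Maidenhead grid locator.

LN76

Offset from 180°W / 90°S: lon 234.28°, lat 136.40°.
Field: lon ⌊234.28/20⌋ = 11 → L; lat ⌊136.40/10⌋ = 13 → N.
Square: lon ⌊14.28/2⌋ = 7; lat ⌊6.40/1⌋ = 6.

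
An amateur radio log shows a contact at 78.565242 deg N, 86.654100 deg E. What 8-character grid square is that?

Offset from 180°W / 90°S: lon 266.65410°, lat 168.56524°.
Field: 266.65410/20 → 13 → N, 168.56524/10 → 16 → Q; chars NQ.
Square: 6.65410/2 → 3, 8.56524/1 → 8; chars 38.
Subsquare: 0.65410/0.0833333 → 7 → h, 0.56524/0.0416667 → 13 → n; chars hn.
Extended square: 0.07077/0.00833333 → 8, 0.02358/0.00416667 → 5; chars 85.

NQ38hn85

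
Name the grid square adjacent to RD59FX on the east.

RD59gx

Longitude subsquare f = 5; +1 → 6 = g.
The latitude characters are unchanged.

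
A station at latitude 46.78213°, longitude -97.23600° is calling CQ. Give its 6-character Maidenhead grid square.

Offset from 180°W / 90°S: lon 82.7640°, lat 136.7821°.
Field: lon ⌊82.7640/20⌋ = 4 → E; lat ⌊136.7821/10⌋ = 13 → N.
Square: lon ⌊2.7640/2⌋ = 1; lat ⌊6.7821/1⌋ = 6.
Subsquare: lon ⌊0.7640/0.0833333⌋ = 9 → j; lat ⌊0.7821/0.0416667⌋ = 18 → s.

EN16js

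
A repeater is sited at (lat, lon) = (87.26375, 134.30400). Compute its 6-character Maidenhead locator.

PR77dg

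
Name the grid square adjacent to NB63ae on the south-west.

NB53xd

Longitude subsquare a = 0; −1 → -1, wraps to 23 = x, carry into square.
Longitude square 6; −1 → 5.
Latitude subsquare e = 4; −1 → 3 = d.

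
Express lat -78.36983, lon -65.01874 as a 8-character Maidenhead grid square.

FB71lp71

Add 180° to longitude and 90° to latitude: 114.98126, 11.63017.
Field: lon ⌊114.98126/20⌋ = 5 → F; lat ⌊11.63017/10⌋ = 1 → B.
Square: lon ⌊14.98126/2⌋ = 7; lat ⌊1.63017/1⌋ = 1.
Subsquare: lon ⌊0.98126/0.0833333⌋ = 11 → l; lat ⌊0.63017/0.0416667⌋ = 15 → p.
Extended square: lon ⌊0.06459/0.00833333⌋ = 7; lat ⌊0.00517/0.00416667⌋ = 1.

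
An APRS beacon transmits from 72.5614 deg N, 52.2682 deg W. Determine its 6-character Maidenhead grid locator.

Shift to the Maidenhead origin (180°W, 90°S): lon 127.7318, lat 162.5614.
Field: 127.7318/20 → 6 → G, 162.5614/10 → 16 → Q; chars GQ.
Square: 7.7318/2 → 3, 2.5614/1 → 2; chars 32.
Subsquare: 1.7318/0.0833333 → 20 → u, 0.5614/0.0416667 → 13 → n; chars un.

GQ32un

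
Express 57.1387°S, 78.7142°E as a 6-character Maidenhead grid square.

MD92iu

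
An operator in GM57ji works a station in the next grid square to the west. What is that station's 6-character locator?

Longitude subsquare j = 9; −1 → 8 = i.
The latitude characters are unchanged.

GM57ii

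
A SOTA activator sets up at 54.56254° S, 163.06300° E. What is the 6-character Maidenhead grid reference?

RD15mk

Add 180° to longitude and 90° to latitude: 343.0630, 35.4375.
Field: lon ⌊343.0630/20⌋ = 17 → R; lat ⌊35.4375/10⌋ = 3 → D.
Square: lon ⌊3.0630/2⌋ = 1; lat ⌊5.4375/1⌋ = 5.
Subsquare: lon ⌊1.0630/0.0833333⌋ = 12 → m; lat ⌊0.4375/0.0416667⌋ = 10 → k.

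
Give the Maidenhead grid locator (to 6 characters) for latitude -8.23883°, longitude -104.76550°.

DI71os

Offset from 180°W / 90°S: lon 75.2345°, lat 81.7612°.
Field: lon ⌊75.2345/20⌋ = 3 → D; lat ⌊81.7612/10⌋ = 8 → I.
Square: lon ⌊15.2345/2⌋ = 7; lat ⌊1.7612/1⌋ = 1.
Subsquare: lon ⌊1.2345/0.0833333⌋ = 14 → o; lat ⌊0.7612/0.0416667⌋ = 18 → s.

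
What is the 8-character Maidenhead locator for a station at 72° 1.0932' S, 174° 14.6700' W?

AB27vx05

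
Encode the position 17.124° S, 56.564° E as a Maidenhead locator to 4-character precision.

LH82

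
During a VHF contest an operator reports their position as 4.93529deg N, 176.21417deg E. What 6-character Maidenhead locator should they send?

RJ84cw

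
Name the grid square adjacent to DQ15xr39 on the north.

DQ15xs30

Latitude extended square 9; +1 → 10, wraps to 0, carry into subsquare.
Latitude subsquare r = 17; +1 → 18 = s.
The longitude characters are unchanged.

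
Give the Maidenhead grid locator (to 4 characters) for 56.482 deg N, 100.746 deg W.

DO96

Shift to the Maidenhead origin (180°W, 90°S): lon 79.25, lat 146.48.
Field: lon ⌊79.25/20⌋ = 3 → D; lat ⌊146.48/10⌋ = 14 → O.
Square: lon ⌊19.25/2⌋ = 9; lat ⌊6.48/1⌋ = 6.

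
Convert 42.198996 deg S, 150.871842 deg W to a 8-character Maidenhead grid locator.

BE47nt52

Shift to the Maidenhead origin (180°W, 90°S): lon 29.12816, lat 47.80100.
Field: 29.12816/20 → 1 → B, 47.80100/10 → 4 → E; chars BE.
Square: 9.12816/2 → 4, 7.80100/1 → 7; chars 47.
Subsquare: 1.12816/0.0833333 → 13 → n, 0.80100/0.0416667 → 19 → t; chars nt.
Extended square: 0.04482/0.00833333 → 5, 0.00934/0.00416667 → 2; chars 52.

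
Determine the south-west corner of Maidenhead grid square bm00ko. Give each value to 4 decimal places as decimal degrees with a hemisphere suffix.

30.5833° N, 159.1667° W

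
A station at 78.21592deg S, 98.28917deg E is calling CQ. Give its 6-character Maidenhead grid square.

NB91ds

Shift to the Maidenhead origin (180°W, 90°S): lon 278.2892, lat 11.7841.
Field: 278.2892/20 → 13 → N, 11.7841/10 → 1 → B; chars NB.
Square: 18.2892/2 → 9, 1.7841/1 → 1; chars 91.
Subsquare: 0.2892/0.0833333 → 3 → d, 0.7841/0.0416667 → 18 → s; chars ds.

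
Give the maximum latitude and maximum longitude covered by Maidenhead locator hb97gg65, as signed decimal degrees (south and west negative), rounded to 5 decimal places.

-72.72500, -21.44167

Field H=7, B=1: +7·20° lon, +1·10° lat → SW at lon -40°, lat -80°.
Square 9, 7: +9·2° lon, +7·1° lat → SW at lon -22°, lat -73°.
Subsquare g=6, g=6: +6·0.0833333° lon, +6·0.0416667° lat → SW at lon -21.5°, lat -72.75°.
Extended square 6, 5: +6·0.00833333° lon, +5·0.00416667° lat → SW at lon -21.45°, lat -72.7292°.
Cell spans 0.00833333° lon × 0.00416667° lat. NE corner is SW corner plus one full cell.
latitude -72.72500, longitude -21.44167.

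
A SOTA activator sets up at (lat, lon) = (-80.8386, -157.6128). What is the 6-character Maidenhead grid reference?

BA19ed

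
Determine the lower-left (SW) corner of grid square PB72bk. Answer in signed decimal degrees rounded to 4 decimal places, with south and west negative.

-77.5833, 134.0833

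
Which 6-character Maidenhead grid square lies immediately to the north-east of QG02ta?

Longitude subsquare t = 19; +1 → 20 = u.
Latitude subsquare a = 0; +1 → 1 = b.

QG02ub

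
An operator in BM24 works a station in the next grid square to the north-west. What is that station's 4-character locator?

BM15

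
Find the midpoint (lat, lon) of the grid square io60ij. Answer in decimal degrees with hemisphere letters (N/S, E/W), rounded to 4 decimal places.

50.3958° N, 7.2917° W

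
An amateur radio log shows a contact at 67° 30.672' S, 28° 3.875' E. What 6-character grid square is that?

KC42al

Offset from 180°W / 90°S: lon 208.0646°, lat 22.4888°.
Field: 208.0646/20 → 10 → K, 22.4888/10 → 2 → C; chars KC.
Square: 8.0646/2 → 4, 2.4888/1 → 2; chars 42.
Subsquare: 0.0646/0.0833333 → 0 → a, 0.4888/0.0416667 → 11 → l; chars al.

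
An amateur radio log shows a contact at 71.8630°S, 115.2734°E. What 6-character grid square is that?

OB78pd

Add 180° to longitude and 90° to latitude: 295.2734, 18.1370.
Field (20°×10°, letters A–R): 295.2734/20 → 14 → O, 18.1370/10 → 1 → B; chars OB.
Square (2°×1°, digits 0–9): 15.2734/2 → 7, 8.1370/1 → 8; chars 78.
Subsquare (5′×2.5′, letters a–x): 1.2734/0.0833333 → 15 → p, 0.1370/0.0416667 → 3 → d; chars pd.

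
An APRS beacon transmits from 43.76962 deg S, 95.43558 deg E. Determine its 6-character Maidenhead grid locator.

NE76rf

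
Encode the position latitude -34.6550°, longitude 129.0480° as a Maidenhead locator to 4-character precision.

Add 180° to longitude and 90° to latitude: 309.05, 55.34.
Field (20°×10°, letters A–R): lon ⌊309.05/20⌋ = 15 → P; lat ⌊55.34/10⌋ = 5 → F.
Square (2°×1°, digits 0–9): lon ⌊9.05/2⌋ = 4; lat ⌊5.34/1⌋ = 5.

PF45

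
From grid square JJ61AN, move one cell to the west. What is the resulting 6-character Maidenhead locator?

JJ51xn

Longitude subsquare a = 0; −1 → -1, wraps to 23 = x, carry into square.
Longitude square 6; −1 → 5.
The latitude characters are unchanged.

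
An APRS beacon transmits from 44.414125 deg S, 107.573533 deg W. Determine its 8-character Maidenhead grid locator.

DE65fo10

Offset from 180°W / 90°S: lon 72.42647°, lat 45.58588°.
Field (20°×10°, letters A–R): lon ⌊72.42647/20⌋ = 3 → D; lat ⌊45.58588/10⌋ = 4 → E.
Square (2°×1°, digits 0–9): lon ⌊12.42647/2⌋ = 6; lat ⌊5.58588/1⌋ = 5.
Subsquare (5′×2.5′, letters a–x): lon ⌊0.42647/0.0833333⌋ = 5 → f; lat ⌊0.58588/0.0416667⌋ = 14 → o.
Extended square (30″×15″, digits 0–9): lon ⌊0.00980/0.00833333⌋ = 1; lat ⌊0.00254/0.00416667⌋ = 0.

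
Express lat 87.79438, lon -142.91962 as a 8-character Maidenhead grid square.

Offset from 180°W / 90°S: lon 37.08038°, lat 177.79438°.
Field: lon ⌊37.08038/20⌋ = 1 → B; lat ⌊177.79438/10⌋ = 17 → R.
Square: lon ⌊17.08038/2⌋ = 8; lat ⌊7.79438/1⌋ = 7.
Subsquare: lon ⌊1.08038/0.0833333⌋ = 12 → m; lat ⌊0.79438/0.0416667⌋ = 19 → t.
Extended square: lon ⌊0.08038/0.00833333⌋ = 9; lat ⌊0.00271/0.00416667⌋ = 0.

BR87mt90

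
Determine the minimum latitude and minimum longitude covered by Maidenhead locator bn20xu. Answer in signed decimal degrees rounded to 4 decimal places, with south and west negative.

40.8333, -154.0833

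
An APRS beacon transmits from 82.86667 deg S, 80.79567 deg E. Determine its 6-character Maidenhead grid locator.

NA07jd

Shift to the Maidenhead origin (180°W, 90°S): lon 260.7957, lat 7.1333.
Field: 260.7957/20 → 13 → N, 7.1333/10 → 0 → A; chars NA.
Square: 0.7957/2 → 0, 7.1333/1 → 7; chars 07.
Subsquare: 0.7957/0.0833333 → 9 → j, 0.1333/0.0416667 → 3 → d; chars jd.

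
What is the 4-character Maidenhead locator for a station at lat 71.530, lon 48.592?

Add 180° to longitude and 90° to latitude: 228.59, 161.53.
Field: 228.59/20 → 11 → L, 161.53/10 → 16 → Q; chars LQ.
Square: 8.59/2 → 4, 1.53/1 → 1; chars 41.

LQ41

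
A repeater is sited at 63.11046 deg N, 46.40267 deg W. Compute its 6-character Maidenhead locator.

GP63tc

Offset from 180°W / 90°S: lon 133.5973°, lat 153.1105°.
Field (20°×10°, letters A–R): lon ⌊133.5973/20⌋ = 6 → G; lat ⌊153.1105/10⌋ = 15 → P.
Square (2°×1°, digits 0–9): lon ⌊13.5973/2⌋ = 6; lat ⌊3.1105/1⌋ = 3.
Subsquare (5′×2.5′, letters a–x): lon ⌊1.5973/0.0833333⌋ = 19 → t; lat ⌊0.1105/0.0416667⌋ = 2 → c.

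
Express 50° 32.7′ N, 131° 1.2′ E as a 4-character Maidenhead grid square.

Add 180° to longitude and 90° to latitude: 311.02, 140.55.
Field: 311.02/20 → 15 → P, 140.55/10 → 14 → O; chars PO.
Square: 11.02/2 → 5, 0.55/1 → 0; chars 50.

PO50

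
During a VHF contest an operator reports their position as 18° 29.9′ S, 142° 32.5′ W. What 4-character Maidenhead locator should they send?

BH81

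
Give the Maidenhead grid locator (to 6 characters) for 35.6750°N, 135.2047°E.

Offset from 180°W / 90°S: lon 315.2047°, lat 125.6750°.
Field: lon ⌊315.2047/20⌋ = 15 → P; lat ⌊125.6750/10⌋ = 12 → M.
Square: lon ⌊15.2047/2⌋ = 7; lat ⌊5.6750/1⌋ = 5.
Subsquare: lon ⌊1.2047/0.0833333⌋ = 14 → o; lat ⌊0.6750/0.0416667⌋ = 16 → q.

PM75oq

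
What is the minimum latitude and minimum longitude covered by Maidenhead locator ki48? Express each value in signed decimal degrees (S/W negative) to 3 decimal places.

Field K=10, I=8: +10·20° lon, +8·10° lat → SW at lon 20°, lat -10°.
Square 4, 8: +4·2° lon, +8·1° lat → SW at lon 28°, lat -2°.
latitude -2.000, longitude 28.000.

-2.000, 28.000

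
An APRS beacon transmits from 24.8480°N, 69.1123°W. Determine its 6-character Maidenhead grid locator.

FL54ku

Add 180° to longitude and 90° to latitude: 110.8877, 114.8480.
Field: lon ⌊110.8877/20⌋ = 5 → F; lat ⌊114.8480/10⌋ = 11 → L.
Square: lon ⌊10.8877/2⌋ = 5; lat ⌊4.8480/1⌋ = 4.
Subsquare: lon ⌊0.8877/0.0833333⌋ = 10 → k; lat ⌊0.8480/0.0416667⌋ = 20 → u.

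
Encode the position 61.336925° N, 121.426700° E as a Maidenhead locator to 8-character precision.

PP01ri10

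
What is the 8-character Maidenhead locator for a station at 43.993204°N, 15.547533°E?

JN73sx58

Add 180° to longitude and 90° to latitude: 195.54753, 133.99320.
Field: lon ⌊195.54753/20⌋ = 9 → J; lat ⌊133.99320/10⌋ = 13 → N.
Square: lon ⌊15.54753/2⌋ = 7; lat ⌊3.99320/1⌋ = 3.
Subsquare: lon ⌊1.54753/0.0833333⌋ = 18 → s; lat ⌊0.99320/0.0416667⌋ = 23 → x.
Extended square: lon ⌊0.04753/0.00833333⌋ = 5; lat ⌊0.03487/0.00416667⌋ = 8.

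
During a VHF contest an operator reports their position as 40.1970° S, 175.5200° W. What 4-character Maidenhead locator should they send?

Shift to the Maidenhead origin (180°W, 90°S): lon 4.48, lat 49.80.
Field: 4.48/20 → 0 → A, 49.80/10 → 4 → E; chars AE.
Square: 4.48/2 → 2, 9.80/1 → 9; chars 29.

AE29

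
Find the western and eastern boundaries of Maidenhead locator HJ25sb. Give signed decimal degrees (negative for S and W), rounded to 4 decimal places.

-34.5000, -34.4167

Field H=7, J=9: +7·20° lon, +9·10° lat → SW at lon -40°, lat 0°.
Square 2, 5: +2·2° lon, +5·1° lat → SW at lon -36°, lat 5°.
Subsquare s=18, b=1: +18·0.0833333° lon, +1·0.0416667° lat → SW at lon -34.5°, lat 5.04167°.
Cell spans 0.0833333° lon × 0.0416667° lat.
west -34.5000, east -34.4167.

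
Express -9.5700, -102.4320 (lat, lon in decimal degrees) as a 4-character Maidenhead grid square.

Offset from 180°W / 90°S: lon 77.57°, lat 80.43°.
Field (20°×10°, letters A–R): 77.57/20 → 3 → D, 80.43/10 → 8 → I; chars DI.
Square (2°×1°, digits 0–9): 17.57/2 → 8, 0.43/1 → 0; chars 80.

DI80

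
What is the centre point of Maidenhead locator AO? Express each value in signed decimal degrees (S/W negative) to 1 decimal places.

55.0, -170.0

Field A=0, O=14: +0·20° lon, +14·10° lat → SW at lon -180°, lat 50°.
Cell spans 20° lon × 10° lat. Centre is SW corner plus half of each.
latitude 55.0, longitude -170.0.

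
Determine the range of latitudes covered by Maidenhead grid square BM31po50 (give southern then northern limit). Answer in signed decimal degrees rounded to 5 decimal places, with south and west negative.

31.58333, 31.58750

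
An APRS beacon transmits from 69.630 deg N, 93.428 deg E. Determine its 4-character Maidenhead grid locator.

NP69

Shift to the Maidenhead origin (180°W, 90°S): lon 273.43, lat 159.63.
Field: lon ⌊273.43/20⌋ = 13 → N; lat ⌊159.63/10⌋ = 15 → P.
Square: lon ⌊13.43/2⌋ = 6; lat ⌊9.63/1⌋ = 9.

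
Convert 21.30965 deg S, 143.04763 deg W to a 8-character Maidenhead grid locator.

Add 180° to longitude and 90° to latitude: 36.95237, 68.69035.
Field: 36.95237/20 → 1 → B, 68.69035/10 → 6 → G; chars BG.
Square: 16.95237/2 → 8, 8.69035/1 → 8; chars 88.
Subsquare: 0.95237/0.0833333 → 11 → l, 0.69035/0.0416667 → 16 → q; chars lq.
Extended square: 0.03570/0.00833333 → 4, 0.02368/0.00416667 → 5; chars 45.

BG88lq45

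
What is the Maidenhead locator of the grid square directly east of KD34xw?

KD44aw

Longitude subsquare x = 23; +1 → 24, wraps to 0 = a, carry into square.
Longitude square 3; +1 → 4.
The latitude characters are unchanged.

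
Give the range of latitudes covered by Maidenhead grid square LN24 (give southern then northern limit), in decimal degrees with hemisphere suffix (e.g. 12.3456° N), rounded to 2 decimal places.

44.00° N, 45.00° N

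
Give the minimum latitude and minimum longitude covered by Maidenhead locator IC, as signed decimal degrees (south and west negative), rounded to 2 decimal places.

-70.00, -20.00

Field I=8, C=2: +8·20° lon, +2·10° lat → SW at lon -20°, lat -70°.
latitude -70.00, longitude -20.00.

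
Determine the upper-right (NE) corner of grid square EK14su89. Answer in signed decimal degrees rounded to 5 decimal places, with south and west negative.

14.87500, -96.42500

Field E=4, K=10: +4·20° lon, +10·10° lat → SW at lon -100°, lat 10°.
Square 1, 4: +1·2° lon, +4·1° lat → SW at lon -98°, lat 14°.
Subsquare s=18, u=20: +18·0.0833333° lon, +20·0.0416667° lat → SW at lon -96.5°, lat 14.8333°.
Extended square 8, 9: +8·0.00833333° lon, +9·0.00416667° lat → SW at lon -96.4333°, lat 14.8708°.
Cell spans 0.00833333° lon × 0.00416667° lat. NE corner is SW corner plus one full cell.
latitude 14.87500, longitude -96.42500.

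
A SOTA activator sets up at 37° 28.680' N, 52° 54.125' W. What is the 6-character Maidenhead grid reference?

GM37nl

Offset from 180°W / 90°S: lon 127.0979°, lat 127.4780°.
Field: lon ⌊127.0979/20⌋ = 6 → G; lat ⌊127.4780/10⌋ = 12 → M.
Square: lon ⌊7.0979/2⌋ = 3; lat ⌊7.4780/1⌋ = 7.
Subsquare: lon ⌊1.0979/0.0833333⌋ = 13 → n; lat ⌊0.4780/0.0416667⌋ = 11 → l.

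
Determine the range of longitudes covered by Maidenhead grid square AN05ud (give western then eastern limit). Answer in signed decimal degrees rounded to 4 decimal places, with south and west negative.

-178.3333, -178.2500

Field A=0, N=13: +0·20° lon, +13·10° lat → SW at lon -180°, lat 40°.
Square 0, 5: +0·2° lon, +5·1° lat → SW at lon -180°, lat 45°.
Subsquare u=20, d=3: +20·0.0833333° lon, +3·0.0416667° lat → SW at lon -178.333°, lat 45.125°.
Cell spans 0.0833333° lon × 0.0416667° lat.
west -178.3333, east -178.2500.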